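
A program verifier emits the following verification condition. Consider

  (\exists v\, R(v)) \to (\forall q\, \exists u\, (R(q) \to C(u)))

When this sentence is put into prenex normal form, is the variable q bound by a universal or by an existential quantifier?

universal

First replace A → B with ¬A ∨ B.
  \neg (\exists v\, R(v)) \lor (\forall q\, \exists u\, (\neg R(q) \lor C(u)))
Drive negations inward (¬∀x A ≡ ∃x ¬A, ¬∃x A ≡ ∀x ¬A, De Morgan for ∧/∨):
  (\forall v\, \neg R(v)) \lor (\forall q\, \exists u\, (\neg R(q) \lor C(u)))
All bound variables are already distinct, so no renaming is needed.
Finally move all quantifiers to the prefix:
  \forall v\, \forall q\, \exists u\, (\neg R(v) \lor \neg R(q) \lor C(u))
The quantifier \forall q sits under an even number of negations (counting the antecedent side of each →), so it remains universal.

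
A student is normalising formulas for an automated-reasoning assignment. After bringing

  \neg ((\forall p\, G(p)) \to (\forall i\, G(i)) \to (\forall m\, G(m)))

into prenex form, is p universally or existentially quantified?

Rewrite implications/biconditionals: A → B as ¬A ∨ B.
  \neg (\neg (\forall p\, G(p)) \lor \neg (\forall i\, G(i)) \lor (\forall m\, G(m)))
Drive negations inward (¬∀x A ≡ ∃x ¬A, ¬∃x A ≡ ∀x ¬A, De Morgan for ∧/∨):
  (\forall p\, G(p)) \land (\forall i\, G(i)) \land (\exists m\, \neg G(m))
All bound variables are already distinct, so no renaming is needed.
Finally move all quantifiers to the prefix:
  \forall p\, \forall i\, \exists m\, (G(p) \land G(i) \land \neg G(m))
The quantifier \forall p sits under an even number of negations (counting the antecedent side of each →), so it remains universal.

universal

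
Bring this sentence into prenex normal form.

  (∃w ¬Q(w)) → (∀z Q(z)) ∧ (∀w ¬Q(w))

Eliminate → and ↔ using ¬ and ∨.
  ¬(∃w ¬Q(w)) ∨ (∀z Q(z)) ∧ (∀w ¬Q(w))
Drive negations inward (¬∀x A ≡ ∃x ¬A, ¬∃x A ≡ ∀x ¬A, De Morgan for ∧/∨):
  (∀w Q(w)) ∨ (∀z Q(z)) ∧ (∀w ¬Q(w))
Rename bound variables to avoid capture: w↦t.
  (∀w Q(w)) ∨ (∀z Q(z)) ∧ (∀t ¬Q(t))
Extract every quantifier outward, since the variables are now distinct and don't occur free across branches:
  ∀w ∀z ∀t (Q(w) ∨ Q(z) ∧ ¬Q(t))

∀w ∀z ∀t (Q(w) ∨ Q(z) ∧ ¬Q(t))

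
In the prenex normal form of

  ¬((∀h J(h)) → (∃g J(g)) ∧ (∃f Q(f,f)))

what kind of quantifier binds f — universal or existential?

Eliminate → and ↔ using ¬ and ∨.
  ¬(¬(∀h J(h)) ∨ (∃g J(g)) ∧ (∃f Q(f,f)))
Move each ¬ inward, flipping quantifiers it crosses:
  (∀h J(h)) ∧ ((∀g ¬J(g)) ∨ (∀f ¬Q(f,f)))
Finally move all quantifiers to the prefix:
  ∀h ∀g ∀f (J(h) ∧ (¬J(g) ∨ ¬Q(f,f)))
The quantifier ∃f sits under an odd number of negations (counting the antecedent side of each →), so it flips to ∀f.

universal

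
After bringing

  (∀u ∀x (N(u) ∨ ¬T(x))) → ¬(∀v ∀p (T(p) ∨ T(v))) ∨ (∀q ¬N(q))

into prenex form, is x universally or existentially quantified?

existential

Eliminate → and ↔ using ¬ and ∨.
  ¬(∀u ∀x (N(u) ∨ ¬T(x))) ∨ ¬(∀v ∀p (T(p) ∨ T(v))) ∨ (∀q ¬N(q))
Push ¬ through the quantifiers and connectives to reach negation normal form:
  (∃u ∃x (¬N(u) ∧ T(x))) ∨ (∃v ∃p (¬T(p) ∧ ¬T(v))) ∨ (∀q ¬N(q))
All bound variables are already distinct, so no renaming is needed.
Finally move all quantifiers to the prefix:
  ∃u ∃x ∃v ∃p ∀q (¬N(u) ∧ T(x) ∨ ¬T(p) ∧ ¬T(v) ∨ ¬N(q))
The quantifier ∀x sits under an odd number of negations (counting the antecedent side of each →), so it flips to ∃x.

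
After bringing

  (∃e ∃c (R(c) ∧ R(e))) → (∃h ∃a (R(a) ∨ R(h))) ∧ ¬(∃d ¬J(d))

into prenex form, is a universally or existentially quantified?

existential

First replace A → B with ¬A ∨ B.
  ¬(∃e ∃c (R(c) ∧ R(e))) ∨ (∃h ∃a (R(a) ∨ R(h))) ∧ ¬(∃d ¬J(d))
Move each ¬ inward, flipping quantifiers it crosses:
  (∀e ∀c (¬R(c) ∨ ¬R(e))) ∨ (∃h ∃a (R(a) ∨ R(h))) ∧ (∀d J(d))
All bound variables are already distinct, so no renaming is needed.
Pull the quantifiers to the front (each side's bound variable is not free in the other side):
  ∀e ∀c ∃h ∃a ∀d (¬R(c) ∨ ¬R(e) ∨ (R(a) ∨ R(h)) ∧ J(d))
The quantifier ∃a sits under an even number of negations (counting the antecedent side of each →), so it remains existential.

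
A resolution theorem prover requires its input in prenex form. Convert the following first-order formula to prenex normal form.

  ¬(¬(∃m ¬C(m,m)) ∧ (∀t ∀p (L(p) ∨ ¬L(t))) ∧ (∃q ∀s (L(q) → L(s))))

Eliminate → and ↔ using ¬ and ∨.
  ¬(¬(∃m ¬C(m,m)) ∧ (∀t ∀p (L(p) ∨ ¬L(t))) ∧ (∃q ∀s (¬L(q) ∨ L(s))))
Move each ¬ inward, flipping quantifiers it crosses:
  (∃m ¬C(m,m)) ∨ (∃t ∃p (¬L(p) ∧ L(t))) ∨ (∀q ∃s (L(q) ∧ ¬L(s)))
Extract every quantifier outward, since the variables are now distinct and don't occur free across branches:
  ∃m ∃t ∃p ∀q ∃s (¬C(m,m) ∨ ¬L(p) ∧ L(t) ∨ L(q) ∧ ¬L(s))

∃m ∃t ∃p ∀q ∃s (¬C(m,m) ∨ ¬L(p) ∧ L(t) ∨ L(q) ∧ ¬L(s))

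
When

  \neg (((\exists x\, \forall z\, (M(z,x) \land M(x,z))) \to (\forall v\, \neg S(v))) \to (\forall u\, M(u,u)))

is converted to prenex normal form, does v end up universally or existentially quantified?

First replace A → B with ¬A ∨ B.
  \neg (\neg (\neg (\exists x\, \forall z\, (M(z,x) \land M(x,z))) \lor (\forall v\, \neg S(v))) \lor (\forall u\, M(u,u)))
Drive negations inward (¬∀x A ≡ ∃x ¬A, ¬∃x A ≡ ∀x ¬A, De Morgan for ∧/∨):
  ((\forall x\, \exists z\, (\neg M(z,x) \lor \neg M(x,z))) \lor (\forall v\, \neg S(v))) \land (\exists u\, \neg M(u,u))
Pull the quantifiers to the front (each side's bound variable is not free in the other side):
  \forall x\, \exists z\, \forall v\, \exists u\, ((\neg M(z,x) \lor \neg M(x,z) \lor \neg S(v)) \land \neg M(u,u))
The quantifier \forall v sits under an even number of negations (counting the antecedent side of each →), so it remains universal.

universal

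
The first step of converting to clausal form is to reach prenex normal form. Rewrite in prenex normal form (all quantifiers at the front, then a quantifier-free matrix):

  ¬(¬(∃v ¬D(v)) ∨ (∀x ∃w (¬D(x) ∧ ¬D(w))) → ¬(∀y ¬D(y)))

∀v ∀x ∃w ∀y ((D(v) ∨ ¬D(x) ∧ ¬D(w)) ∧ ¬D(y))

Eliminate → and ↔ using ¬ and ∨.
  ¬(¬(¬(∃v ¬D(v)) ∨ (∀x ∃w (¬D(x) ∧ ¬D(w)))) ∨ ¬(∀y ¬D(y)))
Push ¬ through the quantifiers and connectives to reach negation normal form:
  ((∀v D(v)) ∨ (∀x ∃w (¬D(x) ∧ ¬D(w)))) ∧ (∀y ¬D(y))
Pull the quantifiers to the front (each side's bound variable is not free in the other side):
  ∀v ∀x ∃w ∀y ((D(v) ∨ ¬D(x) ∧ ¬D(w)) ∧ ¬D(y))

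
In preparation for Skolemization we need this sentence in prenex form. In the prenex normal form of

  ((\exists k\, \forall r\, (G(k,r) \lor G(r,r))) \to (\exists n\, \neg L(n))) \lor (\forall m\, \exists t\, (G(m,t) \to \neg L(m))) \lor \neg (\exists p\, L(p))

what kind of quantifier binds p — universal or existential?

universal

Eliminate → and ↔ using ¬ and ∨.
  \neg (\exists k\, \forall r\, (G(k,r) \lor G(r,r))) \lor (\exists n\, \neg L(n)) \lor (\forall m\, \exists t\, (\neg G(m,t) \lor \neg L(m))) \lor \neg (\exists p\, L(p))
Push ¬ through the quantifiers and connectives to reach negation normal form:
  (\forall k\, \exists r\, (\neg G(k,r) \land \neg G(r,r))) \lor (\exists n\, \neg L(n)) \lor (\forall m\, \exists t\, (\neg G(m,t) \lor \neg L(m))) \lor (\forall p\, \neg L(p))
All bound variables are already distinct, so no renaming is needed.
Extract every quantifier outward, since the variables are now distinct and don't occur free across branches:
  \forall k\, \exists r\, \exists n\, \forall m\, \exists t\, \forall p\, (\neg G(k,r) \land \neg G(r,r) \lor \neg L(n) \lor \neg G(m,t) \lor \neg L(m) \lor \neg L(p))
The quantifier \exists p sits under an odd number of negations (counting the antecedent side of each →), so it flips to \forall p.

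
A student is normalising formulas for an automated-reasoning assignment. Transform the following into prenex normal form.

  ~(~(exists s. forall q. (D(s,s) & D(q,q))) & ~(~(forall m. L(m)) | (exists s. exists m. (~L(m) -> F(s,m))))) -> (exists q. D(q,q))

forall s. exists q. forall m. forall u1. forall v. exists y. ((~D(s,s) | ~D(q,q)) & L(m) & ~L(v) & ~F(u1,v) | D(y,y))

Eliminate → and ↔ using ¬ and ∨.
  ~~(~(exists s. forall q. (D(s,s) & D(q,q))) & ~(~(forall m. L(m)) | (exists s. exists m. (~~L(m) | F(s,m))))) | (exists q. D(q,q))
Push ¬ through the quantifiers and connectives to reach negation normal form:
  (forall s. exists q. (~D(s,s) | ~D(q,q))) & (forall m. L(m)) & (forall s. forall m. (~L(m) & ~F(s,m))) | (exists q. D(q,q))
Rename bound variables to avoid capture: s↦u1, m↦v, q↦y.
  (forall s. exists q. (~D(s,s) | ~D(q,q))) & (forall m. L(m)) & (forall u1. forall v. (~L(v) & ~F(u1,v))) | (exists y. D(y,y))
Finally move all quantifiers to the prefix:
  forall s. exists q. forall m. forall u1. forall v. exists y. ((~D(s,s) | ~D(q,q)) & L(m) & ~L(v) & ~F(u1,v) | D(y,y))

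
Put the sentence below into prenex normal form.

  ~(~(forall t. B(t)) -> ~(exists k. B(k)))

exists t. exists k. (~B(t) & B(k))

Rewrite implications/biconditionals: A → B as ¬A ∨ B.
  ~(~~(forall t. B(t)) | ~(exists k. B(k)))
Push ¬ through the quantifiers and connectives to reach negation normal form:
  (exists t. ~B(t)) & (exists k. B(k))
All bound variables are already distinct, so no renaming is needed.
Pull the quantifiers to the front (each side's bound variable is not free in the other side):
  exists t. exists k. (~B(t) & B(k))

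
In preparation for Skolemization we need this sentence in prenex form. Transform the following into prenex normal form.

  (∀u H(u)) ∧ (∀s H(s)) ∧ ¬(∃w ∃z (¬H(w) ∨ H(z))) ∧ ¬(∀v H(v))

Move each ¬ inward, flipping quantifiers it crosses:
  (∀u H(u)) ∧ (∀s H(s)) ∧ (∀w ∀z (H(w) ∧ ¬H(z))) ∧ (∃v ¬H(v))
Pull the quantifiers to the front (each side's bound variable is not free in the other side):
  ∀u ∀s ∀w ∀z ∃v (H(u) ∧ H(s) ∧ H(w) ∧ ¬H(z) ∧ ¬H(v))

∀u ∀s ∀w ∀z ∃v (H(u) ∧ H(s) ∧ H(w) ∧ ¬H(z) ∧ ¬H(v))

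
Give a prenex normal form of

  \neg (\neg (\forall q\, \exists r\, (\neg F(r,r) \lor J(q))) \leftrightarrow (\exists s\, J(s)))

First replace A → B with ¬A ∨ B; A ↔ B as (¬A ∨ B) ∧ (¬B ∨ A).
  \neg ((\neg \neg (\forall q\, \exists r\, (\neg F(r,r) \lor J(q))) \lor (\exists s\, J(s))) \land (\neg (\exists s\, J(s)) \lor \neg (\forall q\, \exists r\, (\neg F(r,r) \lor J(q)))))
Push ¬ through the quantifiers and connectives to reach negation normal form:
  (\exists q\, \forall r\, (F(r,r) \land \neg J(q))) \land (\forall s\, \neg J(s)) \lor (\exists s\, J(s)) \land (\forall q\, \exists r\, (\neg F(r,r) \lor J(q)))
Give each quantifier a distinct variable: s↦z1, q↦v1, r↦p.
  (\exists q\, \forall r\, (F(r,r) \land \neg J(q))) \land (\forall s\, \neg J(s)) \lor (\exists z1\, J(z1)) \land (\forall v1\, \exists p\, (\neg F(p,p) \lor J(v1)))
Extract every quantifier outward, since the variables are now distinct and don't occur free across branches:
  \exists q\, \forall r\, \forall s\, \exists z1\, \forall v1\, \exists p\, (F(r,r) \land \neg J(q) \land \neg J(s) \lor J(z1) \land (\neg F(p,p) \lor J(v1)))

\exists q\, \forall r\, \forall s\, \exists z1\, \forall v1\, \exists p\, (F(r,r) \land \neg J(q) \land \neg J(s) \lor J(z1) \land (\neg F(p,p) \lor J(v1)))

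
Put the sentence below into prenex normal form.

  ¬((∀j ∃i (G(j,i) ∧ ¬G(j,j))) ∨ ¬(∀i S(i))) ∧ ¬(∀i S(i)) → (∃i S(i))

First replace A → B with ¬A ∨ B.
  ¬(¬((∀j ∃i (G(j,i) ∧ ¬G(j,j))) ∨ ¬(∀i S(i))) ∧ ¬(∀i S(i))) ∨ (∃i S(i))
Move each ¬ inward, flipping quantifiers it crosses:
  (∀j ∃i (G(j,i) ∧ ¬G(j,j))) ∨ (∃i ¬S(i)) ∨ (∀i S(i)) ∨ (∃i S(i))
Rename bound variables to avoid capture: i↦x, i↦s, i↦y.
  (∀j ∃i (G(j,i) ∧ ¬G(j,j))) ∨ (∃x ¬S(x)) ∨ (∀s S(s)) ∨ (∃y S(y))
Pull the quantifiers to the front (each side's bound variable is not free in the other side):
  ∀j ∃i ∃x ∀s ∃y (G(j,i) ∧ ¬G(j,j) ∨ ¬S(x) ∨ S(s) ∨ S(y))

∀j ∃i ∃x ∀s ∃y (G(j,i) ∧ ¬G(j,j) ∨ ¬S(x) ∨ S(s) ∨ S(y))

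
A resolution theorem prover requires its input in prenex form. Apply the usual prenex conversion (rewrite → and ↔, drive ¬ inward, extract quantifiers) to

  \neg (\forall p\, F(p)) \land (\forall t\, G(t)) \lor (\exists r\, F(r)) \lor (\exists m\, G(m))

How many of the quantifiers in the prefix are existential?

Drive negations inward (¬∀x A ≡ ∃x ¬A, ¬∃x A ≡ ∀x ¬A, De Morgan for ∧/∨):
  (\exists p\, \neg F(p)) \land (\forall t\, G(t)) \lor (\exists r\, F(r)) \lor (\exists m\, G(m))
All bound variables are already distinct, so no renaming is needed.
Pull the quantifiers to the front (each side's bound variable is not free in the other side):
  \exists p\, \forall t\, \exists r\, \exists m\, (\neg F(p) \land G(t) \lor F(r) \lor G(m))
The prefix is \exists p \forall t \exists r \exists m: 1 universal, 3 existential.

3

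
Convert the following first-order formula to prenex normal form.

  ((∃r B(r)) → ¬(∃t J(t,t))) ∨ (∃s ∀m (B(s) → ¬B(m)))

∀r ∀t ∃s ∀m (¬B(r) ∨ ¬J(t,t) ∨ ¬B(s) ∨ ¬B(m))

Eliminate → and ↔ using ¬ and ∨.
  ¬(∃r B(r)) ∨ ¬(∃t J(t,t)) ∨ (∃s ∀m (¬B(s) ∨ ¬B(m)))
Push ¬ through the quantifiers and connectives to reach negation normal form:
  (∀r ¬B(r)) ∨ (∀t ¬J(t,t)) ∨ (∃s ∀m (¬B(s) ∨ ¬B(m)))
All bound variables are already distinct, so no renaming is needed.
Pull the quantifiers to the front (each side's bound variable is not free in the other side):
  ∀r ∀t ∃s ∀m (¬B(r) ∨ ¬J(t,t) ∨ ¬B(s) ∨ ¬B(m))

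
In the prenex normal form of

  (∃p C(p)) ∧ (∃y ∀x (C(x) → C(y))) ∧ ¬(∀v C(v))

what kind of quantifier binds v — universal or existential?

Rewrite implications/biconditionals: A → B as ¬A ∨ B.
  (∃p C(p)) ∧ (∃y ∀x (¬C(x) ∨ C(y))) ∧ ¬(∀v C(v))
Push ¬ through the quantifiers and connectives to reach negation normal form:
  (∃p C(p)) ∧ (∃y ∀x (¬C(x) ∨ C(y))) ∧ (∃v ¬C(v))
All bound variables are already distinct, so no renaming is needed.
Pull the quantifiers to the front (each side's bound variable is not free in the other side):
  ∃p ∃y ∀x ∃v (C(p) ∧ (¬C(x) ∨ C(y)) ∧ ¬C(v))
The quantifier ∀v sits under an odd number of negations (counting the antecedent side of each →), so it flips to ∃v.

existential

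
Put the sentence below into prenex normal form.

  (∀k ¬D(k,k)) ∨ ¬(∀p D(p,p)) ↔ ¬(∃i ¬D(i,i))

∃k ∀p ∀i ∃y1 ∀v ∃w ((D(k,k) ∧ D(p,p) ∨ D(i,i)) ∧ (¬D(y1,y1) ∨ ¬D(v,v) ∨ ¬D(w,w)))

First replace A → B with ¬A ∨ B; A ↔ B as (¬A ∨ B) ∧ (¬B ∨ A).
  (¬((∀k ¬D(k,k)) ∨ ¬(∀p D(p,p))) ∨ ¬(∃i ¬D(i,i))) ∧ (¬¬(∃i ¬D(i,i)) ∨ (∀k ¬D(k,k)) ∨ ¬(∀p D(p,p)))
Push ¬ through the quantifiers and connectives to reach negation normal form:
  ((∃k D(k,k)) ∧ (∀p D(p,p)) ∨ (∀i D(i,i))) ∧ ((∃i ¬D(i,i)) ∨ (∀k ¬D(k,k)) ∨ (∃p ¬D(p,p)))
Give each quantifier a distinct variable: i↦y1, k↦v, p↦w.
  ((∃k D(k,k)) ∧ (∀p D(p,p)) ∨ (∀i D(i,i))) ∧ ((∃y1 ¬D(y1,y1)) ∨ (∀v ¬D(v,v)) ∨ (∃w ¬D(w,w)))
Finally move all quantifiers to the prefix:
  ∃k ∀p ∀i ∃y1 ∀v ∃w ((D(k,k) ∧ D(p,p) ∨ D(i,i)) ∧ (¬D(y1,y1) ∨ ¬D(v,v) ∨ ¬D(w,w)))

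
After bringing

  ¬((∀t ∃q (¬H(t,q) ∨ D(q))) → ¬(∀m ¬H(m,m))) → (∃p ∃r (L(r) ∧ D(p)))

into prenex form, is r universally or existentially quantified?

existential

First replace A → B with ¬A ∨ B.
  ¬¬(¬(∀t ∃q (¬H(t,q) ∨ D(q))) ∨ ¬(∀m ¬H(m,m))) ∨ (∃p ∃r (L(r) ∧ D(p)))
Push ¬ through the quantifiers and connectives to reach negation normal form:
  (∃t ∀q (H(t,q) ∧ ¬D(q))) ∨ (∃m H(m,m)) ∨ (∃p ∃r (L(r) ∧ D(p)))
Finally move all quantifiers to the prefix:
  ∃t ∀q ∃m ∃p ∃r (H(t,q) ∧ ¬D(q) ∨ H(m,m) ∨ L(r) ∧ D(p))
The quantifier ∃r sits under an even number of negations (counting the antecedent side of each →), so it remains existential.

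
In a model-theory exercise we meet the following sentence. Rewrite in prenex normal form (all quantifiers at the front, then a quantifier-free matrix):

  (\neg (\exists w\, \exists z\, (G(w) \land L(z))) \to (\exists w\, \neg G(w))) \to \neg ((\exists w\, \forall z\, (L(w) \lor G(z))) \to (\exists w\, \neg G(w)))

First replace A → B with ¬A ∨ B.
  \neg (\neg \neg (\exists w\, \exists z\, (G(w) \land L(z))) \lor (\exists w\, \neg G(w))) \lor \neg (\neg (\exists w\, \forall z\, (L(w) \lor G(z))) \lor (\exists w\, \neg G(w)))
Move each ¬ inward, flipping quantifiers it crosses:
  (\forall w\, \forall z\, (\neg G(w) \lor \neg L(z))) \land (\forall w\, G(w)) \lor (\exists w\, \forall z\, (L(w) \lor G(z))) \land (\forall w\, G(w))
Rename bound variables to avoid capture: w↦c, w↦y1, z↦t, w↦x.
  (\forall w\, \forall z\, (\neg G(w) \lor \neg L(z))) \land (\forall c\, G(c)) \lor (\exists y1\, \forall t\, (L(y1) \lor G(t))) \land (\forall x\, G(x))
Finally move all quantifiers to the prefix:
  \forall w\, \forall z\, \forall c\, \exists y1\, \forall t\, \forall x\, ((\neg G(w) \lor \neg L(z)) \land G(c) \lor (L(y1) \lor G(t)) \land G(x))

\forall w\, \forall z\, \forall c\, \exists y1\, \forall t\, \forall x\, ((\neg G(w) \lor \neg L(z)) \land G(c) \lor (L(y1) \lor G(t)) \land G(x))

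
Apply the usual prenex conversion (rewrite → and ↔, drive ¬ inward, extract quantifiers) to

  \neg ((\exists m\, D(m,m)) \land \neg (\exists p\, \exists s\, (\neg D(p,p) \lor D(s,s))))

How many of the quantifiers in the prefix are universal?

Move each ¬ inward, flipping quantifiers it crosses:
  (\forall m\, \neg D(m,m)) \lor (\exists p\, \exists s\, (\neg D(p,p) \lor D(s,s)))
All bound variables are already distinct, so no renaming is needed.
Extract every quantifier outward, since the variables are now distinct and don't occur free across branches:
  \forall m\, \exists p\, \exists s\, (\neg D(m,m) \lor \neg D(p,p) \lor D(s,s))
The prefix is \forall m \exists p \exists s: 1 universal, 2 existential.

1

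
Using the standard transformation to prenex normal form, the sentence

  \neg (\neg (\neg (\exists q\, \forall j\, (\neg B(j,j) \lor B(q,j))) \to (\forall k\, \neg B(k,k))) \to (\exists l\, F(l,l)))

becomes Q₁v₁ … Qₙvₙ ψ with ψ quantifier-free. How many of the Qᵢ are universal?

2

Eliminate → and ↔ using ¬ and ∨.
  \neg (\neg \neg (\neg \neg (\exists q\, \forall j\, (\neg B(j,j) \lor B(q,j))) \lor (\forall k\, \neg B(k,k))) \lor (\exists l\, F(l,l)))
Push ¬ through the quantifiers and connectives to reach negation normal form:
  (\forall q\, \exists j\, (B(j,j) \land \neg B(q,j))) \land (\exists k\, B(k,k)) \land (\forall l\, \neg F(l,l))
Extract every quantifier outward, since the variables are now distinct and don't occur free across branches:
  \forall q\, \exists j\, \exists k\, \forall l\, (B(j,j) \land \neg B(q,j) \land B(k,k) \land \neg F(l,l))
The prefix is \forall q \exists j \exists k \forall l: 2 universal, 2 existential.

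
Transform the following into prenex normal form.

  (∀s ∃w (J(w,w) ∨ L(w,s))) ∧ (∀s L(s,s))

Standardize variables apart so no two quantifiers bind the same name: s↦z.
  (∀s ∃w (J(w,w) ∨ L(w,s))) ∧ (∀z L(z,z))
Finally move all quantifiers to the prefix:
  ∀s ∃w ∀z ((J(w,w) ∨ L(w,s)) ∧ L(z,z))

∀s ∃w ∀z ((J(w,w) ∨ L(w,s)) ∧ L(z,z))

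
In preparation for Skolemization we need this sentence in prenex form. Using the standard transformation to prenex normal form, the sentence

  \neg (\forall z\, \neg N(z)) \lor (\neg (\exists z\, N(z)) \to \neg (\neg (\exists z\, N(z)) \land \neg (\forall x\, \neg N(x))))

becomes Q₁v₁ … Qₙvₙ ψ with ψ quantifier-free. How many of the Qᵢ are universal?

1

First replace A → B with ¬A ∨ B.
  \neg (\forall z\, \neg N(z)) \lor \neg \neg (\exists z\, N(z)) \lor \neg (\neg (\exists z\, N(z)) \land \neg (\forall x\, \neg N(x)))
Move each ¬ inward, flipping quantifiers it crosses:
  (\exists z\, N(z)) \lor (\exists z\, N(z)) \lor (\exists z\, N(z)) \lor (\forall x\, \neg N(x))
Rename bound variables to avoid capture: z↦c, z↦s.
  (\exists z\, N(z)) \lor (\exists c\, N(c)) \lor (\exists s\, N(s)) \lor (\forall x\, \neg N(x))
Pull the quantifiers to the front (each side's bound variable is not free in the other side):
  \exists z\, \exists c\, \exists s\, \forall x\, (N(z) \lor N(c) \lor N(s) \lor \neg N(x))
The prefix is \exists z \exists c \exists s \forall x: 1 universal, 3 existential.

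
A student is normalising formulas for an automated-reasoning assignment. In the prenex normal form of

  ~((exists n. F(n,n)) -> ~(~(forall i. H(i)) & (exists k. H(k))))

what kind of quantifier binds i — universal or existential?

First replace A → B with ¬A ∨ B.
  ~(~(exists n. F(n,n)) | ~(~(forall i. H(i)) & (exists k. H(k))))
Move each ¬ inward, flipping quantifiers it crosses:
  (exists n. F(n,n)) & (exists i. ~H(i)) & (exists k. H(k))
All bound variables are already distinct, so no renaming is needed.
Pull the quantifiers to the front (each side's bound variable is not free in the other side):
  exists n. exists i. exists k. (F(n,n) & ~H(i) & H(k))
The quantifier forall i sits under an odd number of negations (counting the antecedent side of each →), so it flips to exists i.

existential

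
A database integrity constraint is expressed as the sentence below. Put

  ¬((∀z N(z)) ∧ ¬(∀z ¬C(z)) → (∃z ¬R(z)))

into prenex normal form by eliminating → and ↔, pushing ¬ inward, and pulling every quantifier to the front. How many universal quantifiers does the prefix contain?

Eliminate → and ↔ using ¬ and ∨.
  ¬(¬((∀z N(z)) ∧ ¬(∀z ¬C(z))) ∨ (∃z ¬R(z)))
Push ¬ through the quantifiers and connectives to reach negation normal form:
  (∀z N(z)) ∧ (∃z C(z)) ∧ (∀z R(z))
Give each quantifier a distinct variable: z↦v1, z↦w.
  (∀z N(z)) ∧ (∃v1 C(v1)) ∧ (∀w R(w))
Extract every quantifier outward, since the variables are now distinct and don't occur free across branches:
  ∀z ∃v1 ∀w (N(z) ∧ C(v1) ∧ R(w))
The prefix is ∀z ∃v1 ∀w: 2 universal, 1 existential.

2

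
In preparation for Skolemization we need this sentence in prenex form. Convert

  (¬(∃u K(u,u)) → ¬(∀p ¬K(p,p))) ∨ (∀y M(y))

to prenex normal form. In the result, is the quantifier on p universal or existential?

existential

Rewrite implications/biconditionals: A → B as ¬A ∨ B.
  ¬¬(∃u K(u,u)) ∨ ¬(∀p ¬K(p,p)) ∨ (∀y M(y))
Push ¬ through the quantifiers and connectives to reach negation normal form:
  (∃u K(u,u)) ∨ (∃p K(p,p)) ∨ (∀y M(y))
All bound variables are already distinct, so no renaming is needed.
Finally move all quantifiers to the prefix:
  ∃u ∃p ∀y (K(u,u) ∨ K(p,p) ∨ M(y))
The quantifier ∀p sits under an odd number of negations (counting the antecedent side of each →), so it flips to ∃p.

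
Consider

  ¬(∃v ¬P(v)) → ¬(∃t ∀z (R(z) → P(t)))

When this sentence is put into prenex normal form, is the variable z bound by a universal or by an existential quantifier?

existential

Eliminate → and ↔ using ¬ and ∨.
  ¬¬(∃v ¬P(v)) ∨ ¬(∃t ∀z (¬R(z) ∨ P(t)))
Drive negations inward (¬∀x A ≡ ∃x ¬A, ¬∃x A ≡ ∀x ¬A, De Morgan for ∧/∨):
  (∃v ¬P(v)) ∨ (∀t ∃z (R(z) ∧ ¬P(t)))
All bound variables are already distinct, so no renaming is needed.
Finally move all quantifiers to the prefix:
  ∃v ∀t ∃z (¬P(v) ∨ R(z) ∧ ¬P(t))
The quantifier ∀z sits under an odd number of negations (counting the antecedent side of each →), so it flips to ∃z.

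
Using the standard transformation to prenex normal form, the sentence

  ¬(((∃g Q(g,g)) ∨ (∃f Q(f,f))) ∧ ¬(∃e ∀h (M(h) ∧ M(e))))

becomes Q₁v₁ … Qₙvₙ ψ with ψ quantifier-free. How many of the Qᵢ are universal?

3

Drive negations inward (¬∀x A ≡ ∃x ¬A, ¬∃x A ≡ ∀x ¬A, De Morgan for ∧/∨):
  (∀g ¬Q(g,g)) ∧ (∀f ¬Q(f,f)) ∨ (∃e ∀h (M(h) ∧ M(e)))
All bound variables are already distinct, so no renaming is needed.
Extract every quantifier outward, since the variables are now distinct and don't occur free across branches:
  ∀g ∀f ∃e ∀h (¬Q(g,g) ∧ ¬Q(f,f) ∨ M(h) ∧ M(e))
The prefix is ∀g ∀f ∃e ∀h: 3 universal, 1 existential.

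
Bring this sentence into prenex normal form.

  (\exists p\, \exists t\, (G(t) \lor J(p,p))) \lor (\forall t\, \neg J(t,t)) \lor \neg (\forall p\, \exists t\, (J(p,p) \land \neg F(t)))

Drive negations inward (¬∀x A ≡ ∃x ¬A, ¬∃x A ≡ ∀x ¬A, De Morgan for ∧/∨):
  (\exists p\, \exists t\, (G(t) \lor J(p,p))) \lor (\forall t\, \neg J(t,t)) \lor (\exists p\, \forall t\, (\neg J(p,p) \lor F(t)))
Standardize variables apart so no two quantifiers bind the same name: t↦w, p↦b, t↦c.
  (\exists p\, \exists t\, (G(t) \lor J(p,p))) \lor (\forall w\, \neg J(w,w)) \lor (\exists b\, \forall c\, (\neg J(b,b) \lor F(c)))
Extract every quantifier outward, since the variables are now distinct and don't occur free across branches:
  \exists p\, \exists t\, \forall w\, \exists b\, \forall c\, (G(t) \lor J(p,p) \lor \neg J(w,w) \lor \neg J(b,b) \lor F(c))

\exists p\, \exists t\, \forall w\, \exists b\, \forall c\, (G(t) \lor J(p,p) \lor \neg J(w,w) \lor \neg J(b,b) \lor F(c))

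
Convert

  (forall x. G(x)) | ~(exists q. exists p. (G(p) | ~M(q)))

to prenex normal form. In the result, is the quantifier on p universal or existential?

universal

Move each ¬ inward, flipping quantifiers it crosses:
  (forall x. G(x)) | (forall q. forall p. (~G(p) & M(q)))
All bound variables are already distinct, so no renaming is needed.
Finally move all quantifiers to the prefix:
  forall x. forall q. forall p. (G(x) | ~G(p) & M(q))
The quantifier exists p sits under an odd number of negations, so it flips to forall p.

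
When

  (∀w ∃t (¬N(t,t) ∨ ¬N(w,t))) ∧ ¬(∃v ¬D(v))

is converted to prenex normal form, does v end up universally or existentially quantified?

Drive negations inward (¬∀x A ≡ ∃x ¬A, ¬∃x A ≡ ∀x ¬A, De Morgan for ∧/∨):
  (∀w ∃t (¬N(t,t) ∨ ¬N(w,t))) ∧ (∀v D(v))
All bound variables are already distinct, so no renaming is needed.
Pull the quantifiers to the front (each side's bound variable is not free in the other side):
  ∀w ∃t ∀v ((¬N(t,t) ∨ ¬N(w,t)) ∧ D(v))
The quantifier ∃v sits under an odd number of negations, so it flips to ∀v.

universal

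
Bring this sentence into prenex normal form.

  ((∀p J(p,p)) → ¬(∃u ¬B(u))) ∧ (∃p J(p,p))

∃p ∀u ∃w ((¬J(p,p) ∨ B(u)) ∧ J(w,w))

First replace A → B with ¬A ∨ B.
  (¬(∀p J(p,p)) ∨ ¬(∃u ¬B(u))) ∧ (∃p J(p,p))
Drive negations inward (¬∀x A ≡ ∃x ¬A, ¬∃x A ≡ ∀x ¬A, De Morgan for ∧/∨):
  ((∃p ¬J(p,p)) ∨ (∀u B(u))) ∧ (∃p J(p,p))
Standardize variables apart so no two quantifiers bind the same name: p↦w.
  ((∃p ¬J(p,p)) ∨ (∀u B(u))) ∧ (∃w J(w,w))
Finally move all quantifiers to the prefix:
  ∃p ∀u ∃w ((¬J(p,p) ∨ B(u)) ∧ J(w,w))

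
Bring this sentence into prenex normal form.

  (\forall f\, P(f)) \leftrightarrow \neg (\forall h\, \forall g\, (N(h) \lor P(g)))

\exists f\, \exists h\, \exists g\, \forall x1\, \forall r\, \forall z\, ((\neg P(f) \lor \neg N(h) \land \neg P(g)) \land (N(x1) \lor P(r) \lor P(z)))

Rewrite implications/biconditionals: A → B as ¬A ∨ B; A ↔ B as (¬A ∨ B) ∧ (¬B ∨ A).
  (\neg (\forall f\, P(f)) \lor \neg (\forall h\, \forall g\, (N(h) \lor P(g)))) \land (\neg \neg (\forall h\, \forall g\, (N(h) \lor P(g))) \lor (\forall f\, P(f)))
Drive negations inward (¬∀x A ≡ ∃x ¬A, ¬∃x A ≡ ∀x ¬A, De Morgan for ∧/∨):
  ((\exists f\, \neg P(f)) \lor (\exists h\, \exists g\, (\neg N(h) \land \neg P(g)))) \land ((\forall h\, \forall g\, (N(h) \lor P(g))) \lor (\forall f\, P(f)))
Give each quantifier a distinct variable: h↦x1, g↦r, f↦z.
  ((\exists f\, \neg P(f)) \lor (\exists h\, \exists g\, (\neg N(h) \land \neg P(g)))) \land ((\forall x1\, \forall r\, (N(x1) \lor P(r))) \lor (\forall z\, P(z)))
Pull the quantifiers to the front (each side's bound variable is not free in the other side):
  \exists f\, \exists h\, \exists g\, \forall x1\, \forall r\, \forall z\, ((\neg P(f) \lor \neg N(h) \land \neg P(g)) \land (N(x1) \lor P(r) \lor P(z)))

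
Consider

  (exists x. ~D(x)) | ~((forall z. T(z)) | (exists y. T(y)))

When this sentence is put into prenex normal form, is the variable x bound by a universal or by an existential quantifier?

Push ¬ through the quantifiers and connectives to reach negation normal form:
  (exists x. ~D(x)) | (exists z. ~T(z)) & (forall y. ~T(y))
Extract every quantifier outward, since the variables are now distinct and don't occur free across branches:
  exists x. exists z. forall y. (~D(x) | ~T(z) & ~T(y))
The quantifier exists x sits under an even number of negations, so it remains existential.

existential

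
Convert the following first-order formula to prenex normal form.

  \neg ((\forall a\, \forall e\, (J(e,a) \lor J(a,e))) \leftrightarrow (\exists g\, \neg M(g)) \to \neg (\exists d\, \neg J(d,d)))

\forall a\, \forall e\, \exists g\, \exists d\, \forall q\, \forall r\, \exists v1\, \exists u\, ((J(e,a) \lor J(a,e)) \land \neg M(g) \land \neg J(d,d) \lor (M(q) \lor J(r,r)) \land \neg J(u,v1) \land \neg J(v1,u))

Rewrite implications/biconditionals: A → B as ¬A ∨ B; A ↔ B as (¬A ∨ B) ∧ (¬B ∨ A).
  \neg ((\neg (\forall a\, \forall e\, (J(e,a) \lor J(a,e))) \lor \neg (\exists g\, \neg M(g)) \lor \neg (\exists d\, \neg J(d,d))) \land (\neg (\neg (\exists g\, \neg M(g)) \lor \neg (\exists d\, \neg J(d,d))) \lor (\forall a\, \forall e\, (J(e,a) \lor J(a,e)))))
Move each ¬ inward, flipping quantifiers it crosses:
  (\forall a\, \forall e\, (J(e,a) \lor J(a,e))) \land (\exists g\, \neg M(g)) \land (\exists d\, \neg J(d,d)) \lor ((\forall g\, M(g)) \lor (\forall d\, J(d,d))) \land (\exists a\, \exists e\, (\neg J(e,a) \land \neg J(a,e)))
Give each quantifier a distinct variable: g↦q, d↦r, a↦v1, e↦u.
  (\forall a\, \forall e\, (J(e,a) \lor J(a,e))) \land (\exists g\, \neg M(g)) \land (\exists d\, \neg J(d,d)) \lor ((\forall q\, M(q)) \lor (\forall r\, J(r,r))) \land (\exists v1\, \exists u\, (\neg J(u,v1) \land \neg J(v1,u)))
Extract every quantifier outward, since the variables are now distinct and don't occur free across branches:
  \forall a\, \forall e\, \exists g\, \exists d\, \forall q\, \forall r\, \exists v1\, \exists u\, ((J(e,a) \lor J(a,e)) \land \neg M(g) \land \neg J(d,d) \lor (M(q) \lor J(r,r)) \land \neg J(u,v1) \land \neg J(v1,u))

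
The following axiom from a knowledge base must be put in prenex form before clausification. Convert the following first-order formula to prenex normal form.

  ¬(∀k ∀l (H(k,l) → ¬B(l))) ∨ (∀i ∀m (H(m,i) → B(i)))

∃k ∃l ∀i ∀m (H(k,l) ∧ B(l) ∨ ¬H(m,i) ∨ B(i))

Eliminate → and ↔ using ¬ and ∨.
  ¬(∀k ∀l (¬H(k,l) ∨ ¬B(l))) ∨ (∀i ∀m (¬H(m,i) ∨ B(i)))
Push ¬ through the quantifiers and connectives to reach negation normal form:
  (∃k ∃l (H(k,l) ∧ B(l))) ∨ (∀i ∀m (¬H(m,i) ∨ B(i)))
Finally move all quantifiers to the prefix:
  ∃k ∃l ∀i ∀m (H(k,l) ∧ B(l) ∨ ¬H(m,i) ∨ B(i))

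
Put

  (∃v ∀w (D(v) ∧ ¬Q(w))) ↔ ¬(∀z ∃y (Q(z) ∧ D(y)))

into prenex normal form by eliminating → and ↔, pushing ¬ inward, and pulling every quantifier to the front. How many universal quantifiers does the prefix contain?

First replace A → B with ¬A ∨ B; A ↔ B as (¬A ∨ B) ∧ (¬B ∨ A).
  (¬(∃v ∀w (D(v) ∧ ¬Q(w))) ∨ ¬(∀z ∃y (Q(z) ∧ D(y)))) ∧ (¬¬(∀z ∃y (Q(z) ∧ D(y))) ∨ (∃v ∀w (D(v) ∧ ¬Q(w))))
Push ¬ through the quantifiers and connectives to reach negation normal form:
  ((∀v ∃w (¬D(v) ∨ Q(w))) ∨ (∃z ∀y (¬Q(z) ∨ ¬D(y)))) ∧ ((∀z ∃y (Q(z) ∧ D(y))) ∨ (∃v ∀w (D(v) ∧ ¬Q(w))))
Rename bound variables to avoid capture: z↦u, y↦t, v↦a, w↦b.
  ((∀v ∃w (¬D(v) ∨ Q(w))) ∨ (∃z ∀y (¬Q(z) ∨ ¬D(y)))) ∧ ((∀u ∃t (Q(u) ∧ D(t))) ∨ (∃a ∀b (D(a) ∧ ¬Q(b))))
Pull the quantifiers to the front (each side's bound variable is not free in the other side):
  ∀v ∃w ∃z ∀y ∀u ∃t ∃a ∀b ((¬D(v) ∨ Q(w) ∨ ¬Q(z) ∨ ¬D(y)) ∧ (Q(u) ∧ D(t) ∨ D(a) ∧ ¬Q(b)))
The prefix is ∀v ∃w ∃z ∀y ∀u ∃t ∃a ∀b: 4 universal, 4 existential.

4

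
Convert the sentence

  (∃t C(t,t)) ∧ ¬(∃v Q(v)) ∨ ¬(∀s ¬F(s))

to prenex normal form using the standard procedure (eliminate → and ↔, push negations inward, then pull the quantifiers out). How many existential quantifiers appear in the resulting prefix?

Move each ¬ inward, flipping quantifiers it crosses:
  (∃t C(t,t)) ∧ (∀v ¬Q(v)) ∨ (∃s F(s))
All bound variables are already distinct, so no renaming is needed.
Finally move all quantifiers to the prefix:
  ∃t ∀v ∃s (C(t,t) ∧ ¬Q(v) ∨ F(s))
The prefix is ∃t ∀v ∃s: 1 universal, 2 existential.

2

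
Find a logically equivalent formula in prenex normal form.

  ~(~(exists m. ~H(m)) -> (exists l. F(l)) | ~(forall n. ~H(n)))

First replace A → B with ¬A ∨ B.
  ~(~~(exists m. ~H(m)) | (exists l. F(l)) | ~(forall n. ~H(n)))
Drive negations inward (¬∀x A ≡ ∃x ¬A, ¬∃x A ≡ ∀x ¬A, De Morgan for ∧/∨):
  (forall m. H(m)) & (forall l. ~F(l)) & (forall n. ~H(n))
Extract every quantifier outward, since the variables are now distinct and don't occur free across branches:
  forall m. forall l. forall n. (H(m) & ~F(l) & ~H(n))

forall m. forall l. forall n. (H(m) & ~F(l) & ~H(n))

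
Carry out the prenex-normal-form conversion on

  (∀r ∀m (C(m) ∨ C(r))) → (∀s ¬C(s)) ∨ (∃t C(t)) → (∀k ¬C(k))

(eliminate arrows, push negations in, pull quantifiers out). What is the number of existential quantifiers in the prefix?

3

First replace A → B with ¬A ∨ B.
  ¬(∀r ∀m (C(m) ∨ C(r))) ∨ ¬((∀s ¬C(s)) ∨ (∃t C(t))) ∨ (∀k ¬C(k))
Push ¬ through the quantifiers and connectives to reach negation normal form:
  (∃r ∃m (¬C(m) ∧ ¬C(r))) ∨ (∃s C(s)) ∧ (∀t ¬C(t)) ∨ (∀k ¬C(k))
Finally move all quantifiers to the prefix:
  ∃r ∃m ∃s ∀t ∀k (¬C(m) ∧ ¬C(r) ∨ C(s) ∧ ¬C(t) ∨ ¬C(k))
The prefix is ∃r ∃m ∃s ∀t ∀k: 2 universal, 3 existential.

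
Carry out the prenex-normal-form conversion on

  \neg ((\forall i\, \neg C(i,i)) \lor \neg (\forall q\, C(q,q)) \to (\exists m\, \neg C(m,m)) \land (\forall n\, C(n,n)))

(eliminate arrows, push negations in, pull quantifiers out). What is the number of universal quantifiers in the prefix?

2

Rewrite implications/biconditionals: A → B as ¬A ∨ B.
  \neg (\neg ((\forall i\, \neg C(i,i)) \lor \neg (\forall q\, C(q,q))) \lor (\exists m\, \neg C(m,m)) \land (\forall n\, C(n,n)))
Push ¬ through the quantifiers and connectives to reach negation normal form:
  ((\forall i\, \neg C(i,i)) \lor (\exists q\, \neg C(q,q))) \land ((\forall m\, C(m,m)) \lor (\exists n\, \neg C(n,n)))
Extract every quantifier outward, since the variables are now distinct and don't occur free across branches:
  \forall i\, \exists q\, \forall m\, \exists n\, ((\neg C(i,i) \lor \neg C(q,q)) \land (C(m,m) \lor \neg C(n,n)))
The prefix is \forall i \exists q \forall m \exists n: 2 universal, 2 existential.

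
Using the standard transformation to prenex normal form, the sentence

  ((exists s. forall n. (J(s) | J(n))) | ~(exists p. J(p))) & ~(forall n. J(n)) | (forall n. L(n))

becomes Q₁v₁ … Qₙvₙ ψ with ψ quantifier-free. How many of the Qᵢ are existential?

2

Drive negations inward (¬∀x A ≡ ∃x ¬A, ¬∃x A ≡ ∀x ¬A, De Morgan for ∧/∨):
  ((exists s. forall n. (J(s) | J(n))) | (forall p. ~J(p))) & (exists n. ~J(n)) | (forall n. L(n))
Rename bound variables to avoid capture: n↦w1, n↦c.
  ((exists s. forall n. (J(s) | J(n))) | (forall p. ~J(p))) & (exists w1. ~J(w1)) | (forall c. L(c))
Pull the quantifiers to the front (each side's bound variable is not free in the other side):
  exists s. forall n. forall p. exists w1. forall c. ((J(s) | J(n) | ~J(p)) & ~J(w1) | L(c))
The prefix is exists s forall n forall p exists w1 forall c: 3 universal, 2 existential.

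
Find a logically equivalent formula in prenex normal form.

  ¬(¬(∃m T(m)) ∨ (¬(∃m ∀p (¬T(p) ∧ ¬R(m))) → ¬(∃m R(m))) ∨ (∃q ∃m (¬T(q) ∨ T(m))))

Rewrite implications/biconditionals: A → B as ¬A ∨ B.
  ¬(¬(∃m T(m)) ∨ ¬¬(∃m ∀p (¬T(p) ∧ ¬R(m))) ∨ ¬(∃m R(m)) ∨ (∃q ∃m (¬T(q) ∨ T(m))))
Move each ¬ inward, flipping quantifiers it crosses:
  (∃m T(m)) ∧ (∀m ∃p (T(p) ∨ R(m))) ∧ (∃m R(m)) ∧ (∀q ∀m (T(q) ∧ ¬T(m)))
Give each quantifier a distinct variable: m↦u, m↦u1, m↦b.
  (∃m T(m)) ∧ (∀u ∃p (T(p) ∨ R(u))) ∧ (∃u1 R(u1)) ∧ (∀q ∀b (T(q) ∧ ¬T(b)))
Pull the quantifiers to the front (each side's bound variable is not free in the other side):
  ∃m ∀u ∃p ∃u1 ∀q ∀b (T(m) ∧ (T(p) ∨ R(u)) ∧ R(u1) ∧ T(q) ∧ ¬T(b))

∃m ∀u ∃p ∃u1 ∀q ∀b (T(m) ∧ (T(p) ∨ R(u)) ∧ R(u1) ∧ T(q) ∧ ¬T(b))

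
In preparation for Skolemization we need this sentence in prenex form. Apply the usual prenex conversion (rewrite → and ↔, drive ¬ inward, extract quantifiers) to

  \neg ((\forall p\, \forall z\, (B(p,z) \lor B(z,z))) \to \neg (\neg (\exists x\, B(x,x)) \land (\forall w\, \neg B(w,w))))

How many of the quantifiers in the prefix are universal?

Eliminate → and ↔ using ¬ and ∨.
  \neg (\neg (\forall p\, \forall z\, (B(p,z) \lor B(z,z))) \lor \neg (\neg (\exists x\, B(x,x)) \land (\forall w\, \neg B(w,w))))
Move each ¬ inward, flipping quantifiers it crosses:
  (\forall p\, \forall z\, (B(p,z) \lor B(z,z))) \land (\forall x\, \neg B(x,x)) \land (\forall w\, \neg B(w,w))
All bound variables are already distinct, so no renaming is needed.
Finally move all quantifiers to the prefix:
  \forall p\, \forall z\, \forall x\, \forall w\, ((B(p,z) \lor B(z,z)) \land \neg B(x,x) \land \neg B(w,w))
The prefix is \forall p \forall z \forall x \forall w: 4 universal, 0 existential.

4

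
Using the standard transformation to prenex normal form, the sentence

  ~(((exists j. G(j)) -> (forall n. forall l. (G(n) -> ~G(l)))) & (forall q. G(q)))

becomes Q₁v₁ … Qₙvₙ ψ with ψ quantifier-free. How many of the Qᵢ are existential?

4

Eliminate → and ↔ using ¬ and ∨.
  ~((~(exists j. G(j)) | (forall n. forall l. (~G(n) | ~G(l)))) & (forall q. G(q)))
Drive negations inward (¬∀x A ≡ ∃x ¬A, ¬∃x A ≡ ∀x ¬A, De Morgan for ∧/∨):
  (exists j. G(j)) & (exists n. exists l. (G(n) & G(l))) | (exists q. ~G(q))
Finally move all quantifiers to the prefix:
  exists j. exists n. exists l. exists q. (G(j) & G(n) & G(l) | ~G(q))
The prefix is exists j exists n exists l exists q: 0 universal, 4 existential.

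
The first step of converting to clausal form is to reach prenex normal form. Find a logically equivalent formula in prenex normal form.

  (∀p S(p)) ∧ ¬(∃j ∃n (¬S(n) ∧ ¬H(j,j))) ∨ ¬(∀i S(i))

∀p ∀j ∀n ∃i (S(p) ∧ (S(n) ∨ H(j,j)) ∨ ¬S(i))

Drive negations inward (¬∀x A ≡ ∃x ¬A, ¬∃x A ≡ ∀x ¬A, De Morgan for ∧/∨):
  (∀p S(p)) ∧ (∀j ∀n (S(n) ∨ H(j,j))) ∨ (∃i ¬S(i))
All bound variables are already distinct, so no renaming is needed.
Pull the quantifiers to the front (each side's bound variable is not free in the other side):
  ∀p ∀j ∀n ∃i (S(p) ∧ (S(n) ∨ H(j,j)) ∨ ¬S(i))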